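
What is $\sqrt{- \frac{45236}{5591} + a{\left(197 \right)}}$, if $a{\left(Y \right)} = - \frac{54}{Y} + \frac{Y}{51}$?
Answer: $\frac{i \sqrt{14206240622274099}}{56172777} \approx 2.1218 i$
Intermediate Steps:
$a{\left(Y \right)} = - \frac{54}{Y} + \frac{Y}{51}$ ($a{\left(Y \right)} = - \frac{54}{Y} + Y \frac{1}{51} = - \frac{54}{Y} + \frac{Y}{51}$)
$\sqrt{- \frac{45236}{5591} + a{\left(197 \right)}} = \sqrt{- \frac{45236}{5591} + \left(- \frac{54}{197} + \frac{1}{51} \cdot 197\right)} = \sqrt{\left(-45236\right) \frac{1}{5591} + \left(\left(-54\right) \frac{1}{197} + \frac{197}{51}\right)} = \sqrt{- \frac{45236}{5591} + \left(- \frac{54}{197} + \frac{197}{51}\right)} = \sqrt{- \frac{45236}{5591} + \frac{36055}{10047}} = \sqrt{- \frac{252902587}{56172777}} = \frac{i \sqrt{14206240622274099}}{56172777}$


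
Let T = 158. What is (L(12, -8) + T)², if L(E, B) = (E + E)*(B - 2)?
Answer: 6724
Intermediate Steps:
L(E, B) = 2*E*(-2 + B) (L(E, B) = (2*E)*(-2 + B) = 2*E*(-2 + B))
(L(12, -8) + T)² = (2*12*(-2 - 8) + 158)² = (2*12*(-10) + 158)² = (-240 + 158)² = (-82)² = 6724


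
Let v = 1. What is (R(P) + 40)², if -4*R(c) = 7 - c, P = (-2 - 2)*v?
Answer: 22201/16 ≈ 1387.6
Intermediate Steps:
P = -4 (P = (-2 - 2)*1 = -4*1 = -4)
R(c) = -7/4 + c/4 (R(c) = -(7 - c)/4 = -7/4 + c/4)
(R(P) + 40)² = ((-7/4 + (¼)*(-4)) + 40)² = ((-7/4 - 1) + 40)² = (-11/4 + 40)² = (149/4)² = 22201/16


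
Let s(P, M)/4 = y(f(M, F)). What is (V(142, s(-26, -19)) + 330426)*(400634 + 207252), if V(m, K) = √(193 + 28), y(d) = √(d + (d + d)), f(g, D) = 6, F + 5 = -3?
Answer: 200861339436 + 607886*√221 ≈ 2.0087e+11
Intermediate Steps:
F = -8 (F = -5 - 3 = -8)
y(d) = √3*√d (y(d) = √(d + 2*d) = √(3*d) = √3*√d)
s(P, M) = 12*√2 (s(P, M) = 4*(√3*√6) = 4*(3*√2) = 12*√2)
V(m, K) = √221
(V(142, s(-26, -19)) + 330426)*(400634 + 207252) = (√221 + 330426)*(400634 + 207252) = (330426 + √221)*607886 = 200861339436 + 607886*√221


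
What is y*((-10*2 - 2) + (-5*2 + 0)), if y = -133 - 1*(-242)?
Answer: -3488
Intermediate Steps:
y = 109 (y = -133 + 242 = 109)
y*((-10*2 - 2) + (-5*2 + 0)) = 109*((-10*2 - 2) + (-5*2 + 0)) = 109*((-20 - 2) + (-10 + 0)) = 109*(-22 - 10) = 109*(-32) = -3488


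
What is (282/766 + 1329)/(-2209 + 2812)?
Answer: 56572/25661 ≈ 2.2046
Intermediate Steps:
(282/766 + 1329)/(-2209 + 2812) = (282*(1/766) + 1329)/603 = (141/383 + 1329)*(1/603) = (509148/383)*(1/603) = 56572/25661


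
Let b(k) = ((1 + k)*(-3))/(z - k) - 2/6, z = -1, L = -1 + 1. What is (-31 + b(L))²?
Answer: 7225/9 ≈ 802.78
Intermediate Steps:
L = 0
b(k) = -⅓ + (-3 - 3*k)/(-1 - k) (b(k) = ((1 + k)*(-3))/(-1 - k) - 2/6 = (-3 - 3*k)/(-1 - k) - 2*⅙ = (-3 - 3*k)/(-1 - k) - ⅓ = -⅓ + (-3 - 3*k)/(-1 - k))
(-31 + b(L))² = (-31 + 8/3)² = (-85/3)² = 7225/9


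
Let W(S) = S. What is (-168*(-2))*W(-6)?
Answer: -2016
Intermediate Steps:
(-168*(-2))*W(-6) = -168*(-2)*(-6) = -42*(-8)*(-6) = 336*(-6) = -2016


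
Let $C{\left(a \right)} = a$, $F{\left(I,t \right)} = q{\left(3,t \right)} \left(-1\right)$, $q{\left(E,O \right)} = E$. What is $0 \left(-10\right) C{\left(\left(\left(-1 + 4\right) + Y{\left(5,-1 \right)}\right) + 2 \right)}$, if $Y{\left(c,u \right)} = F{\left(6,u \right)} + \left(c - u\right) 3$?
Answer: $0$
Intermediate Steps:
$F{\left(I,t \right)} = -3$ ($F{\left(I,t \right)} = 3 \left(-1\right) = -3$)
$Y{\left(c,u \right)} = -3 - 3 u + 3 c$ ($Y{\left(c,u \right)} = -3 + \left(c - u\right) 3 = -3 + \left(- 3 u + 3 c\right) = -3 - 3 u + 3 c$)
$0 \left(-10\right) C{\left(\left(\left(-1 + 4\right) + Y{\left(5,-1 \right)}\right) + 2 \right)} = 0 \left(-10\right) \left(\left(\left(-1 + 4\right) - -15\right) + 2\right) = 0 \left(\left(3 + \left(-3 + 3 + 15\right)\right) + 2\right) = 0 \left(\left(3 + 15\right) + 2\right) = 0 \left(18 + 2\right) = 0 \cdot 20 = 0$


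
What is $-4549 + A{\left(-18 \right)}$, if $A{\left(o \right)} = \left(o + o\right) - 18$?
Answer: $-4603$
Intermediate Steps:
$A{\left(o \right)} = -18 + 2 o$ ($A{\left(o \right)} = 2 o - 18 = -18 + 2 o$)
$-4549 + A{\left(-18 \right)} = -4549 + \left(-18 + 2 \left(-18\right)\right) = -4549 - 54 = -4603$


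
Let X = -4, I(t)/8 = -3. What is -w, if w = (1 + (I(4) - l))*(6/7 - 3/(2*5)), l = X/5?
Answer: 4329/350 ≈ 12.369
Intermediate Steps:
I(t) = -24 (I(t) = 8*(-3) = -24)
l = -⅘ (l = -4/5 = -4*⅕ = -⅘ ≈ -0.80000)
w = -4329/350 (w = (1 + (-24 - 1*(-⅘)))*(6/7 - 3/(2*5)) = (1 + (-24 + ⅘))*(6*(⅐) - 3/10) = (1 - 116/5)*(6/7 - 3*⅒) = -111*(6/7 - 3/10)/5 = -111/5*39/70 = -4329/350 ≈ -12.369)
-w = -1*(-4329/350) = 4329/350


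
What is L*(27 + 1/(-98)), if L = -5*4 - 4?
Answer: -31740/49 ≈ -647.75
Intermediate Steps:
L = -24 (L = -20 - 4 = -24)
L*(27 + 1/(-98)) = -24*(27 + 1/(-98)) = -24*(27 - 1/98) = -24*2645/98 = -31740/49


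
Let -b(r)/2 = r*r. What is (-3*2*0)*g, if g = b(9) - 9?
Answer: 0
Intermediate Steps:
b(r) = -2*r² (b(r) = -2*r*r = -2*r²)
g = -171 (g = -2*9² - 9 = -2*81 - 9 = -162 - 9 = -171)
(-3*2*0)*g = (-3*2*0)*(-171) = -6*0*(-171) = 0*(-171) = 0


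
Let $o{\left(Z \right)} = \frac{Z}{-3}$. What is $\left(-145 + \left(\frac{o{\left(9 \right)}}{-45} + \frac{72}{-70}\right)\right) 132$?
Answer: $- \frac{674344}{35} \approx -19267.0$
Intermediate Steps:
$o{\left(Z \right)} = - \frac{Z}{3}$ ($o{\left(Z \right)} = Z \left(- \frac{1}{3}\right) = - \frac{Z}{3}$)
$\left(-145 + \left(\frac{o{\left(9 \right)}}{-45} + \frac{72}{-70}\right)\right) 132 = \left(-145 + \left(\frac{\left(- \frac{1}{3}\right) 9}{-45} + \frac{72}{-70}\right)\right) 132 = \left(-145 + \left(\left(-3\right) \left(- \frac{1}{45}\right) + 72 \left(- \frac{1}{70}\right)\right)\right) 132 = \left(-145 + \left(\frac{1}{15} - \frac{36}{35}\right)\right) 132 = \left(-145 - \frac{101}{105}\right) 132 = \left(- \frac{15326}{105}\right) 132 = - \frac{674344}{35}$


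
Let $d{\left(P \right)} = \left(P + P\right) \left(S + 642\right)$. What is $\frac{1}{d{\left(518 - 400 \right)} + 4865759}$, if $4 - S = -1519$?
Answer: $\frac{1}{5376699} \approx 1.8599 \cdot 10^{-7}$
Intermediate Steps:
$S = 1523$ ($S = 4 - -1519 = 4 + 1519 = 1523$)
$d{\left(P \right)} = 4330 P$ ($d{\left(P \right)} = \left(P + P\right) \left(1523 + 642\right) = 2 P 2165 = 4330 P$)
$\frac{1}{d{\left(518 - 400 \right)} + 4865759} = \frac{1}{4330 \left(518 - 400\right) + 4865759} = \frac{1}{4330 \cdot 118 + 4865759} = \frac{1}{510940 + 4865759} = \frac{1}{5376699}$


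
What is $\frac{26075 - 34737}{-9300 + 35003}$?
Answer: $- \frac{8662}{25703} \approx -0.337$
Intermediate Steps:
$\frac{26075 - 34737}{-9300 + 35003} = - \frac{8662}{25703}$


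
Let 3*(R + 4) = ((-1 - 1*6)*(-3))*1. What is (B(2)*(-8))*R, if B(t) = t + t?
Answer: -96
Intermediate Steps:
R = 3 (R = -4 + (((-1 - 1*6)*(-3))*1)/3 = -4 + (((-1 - 6)*(-3))*1)/3 = -4 + (-7*(-3)*1)/3 = -4 + (21*1)/3 = -4 + (⅓)*21 = -4 + 7 = 3)
B(t) = 2*t
(B(2)*(-8))*R = ((2*2)*(-8))*3 = (4*(-8))*3 = -32*3 = -96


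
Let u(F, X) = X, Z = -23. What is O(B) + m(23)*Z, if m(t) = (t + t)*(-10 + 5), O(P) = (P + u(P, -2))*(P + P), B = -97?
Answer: 24496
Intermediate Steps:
O(P) = 2*P*(-2 + P) (O(P) = (P - 2)*(P + P) = (-2 + P)*(2*P) = 2*P*(-2 + P))
m(t) = -10*t (m(t) = (2*t)*(-5) = -10*t)
O(B) + m(23)*Z = 2*(-97)*(-2 - 97) - 10*23*(-23) = 2*(-97)*(-99) - 230*(-23) = 19206 + 5290 = 24496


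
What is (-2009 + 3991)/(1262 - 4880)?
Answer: -991/1809 ≈ -0.54782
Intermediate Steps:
(-2009 + 3991)/(1262 - 4880) = 1982/(-3618) = 1982*(-1/3618) = -991/1809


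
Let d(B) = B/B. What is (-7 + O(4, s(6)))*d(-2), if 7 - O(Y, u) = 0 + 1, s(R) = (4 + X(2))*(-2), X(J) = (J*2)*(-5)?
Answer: -1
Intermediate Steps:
d(B) = 1
X(J) = -10*J (X(J) = (2*J)*(-5) = -10*J)
s(R) = 32 (s(R) = (4 - 10*2)*(-2) = (4 - 20)*(-2) = -16*(-2) = 32)
O(Y, u) = 6 (O(Y, u) = 7 - (0 + 1) = 7 - 1*1 = 7 - 1 = 6)
(-7 + O(4, s(6)))*d(-2) = (-7 + 6)*1 = -1*1 = -1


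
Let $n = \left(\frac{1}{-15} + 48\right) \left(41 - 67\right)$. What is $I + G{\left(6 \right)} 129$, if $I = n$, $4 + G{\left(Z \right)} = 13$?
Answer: $- \frac{1279}{15} \approx -85.267$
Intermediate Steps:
$G{\left(Z \right)} = 9$ ($G{\left(Z \right)} = -4 + 13 = 9$)
$n = - \frac{18694}{15}$ ($n = \left(- \frac{1}{15} + 48\right) \left(-26\right) = \frac{719}{15} \left(-26\right) = - \frac{18694}{15} \approx -1246.3$)
$I = - \frac{18694}{15} \approx -1246.3$
$I + G{\left(6 \right)} 129 = - \frac{18694}{15} + 9 \cdot 129 = - \frac{18694}{15} + 1161 = - \frac{1279}{15}$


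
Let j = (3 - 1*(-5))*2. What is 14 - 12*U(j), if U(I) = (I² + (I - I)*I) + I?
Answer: -3250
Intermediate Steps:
j = 16 (j = (3 + 5)*2 = 8*2 = 16)
U(I) = I + I² (U(I) = (I² + 0*I) + I = (I² + 0) + I = I² + I = I + I²)
14 - 12*U(j) = 14 - 192*(1 + 16) = 14 - 192*17 = 14 - 12*272 = 14 - 3264 = -3250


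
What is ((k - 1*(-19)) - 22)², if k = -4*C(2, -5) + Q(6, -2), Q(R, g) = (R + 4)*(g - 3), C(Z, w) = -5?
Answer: 1089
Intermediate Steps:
Q(R, g) = (-3 + g)*(4 + R) (Q(R, g) = (4 + R)*(-3 + g) = (-3 + g)*(4 + R))
k = -30 (k = -4*(-5) + (-12 - 3*6 + 4*(-2) + 6*(-2)) = 20 + (-12 - 18 - 8 - 12) = 20 - 50 = -30)
((k - 1*(-19)) - 22)² = ((-30 - 1*(-19)) - 22)² = ((-30 + 19) - 22)² = (-11 - 22)² = (-33)² = 1089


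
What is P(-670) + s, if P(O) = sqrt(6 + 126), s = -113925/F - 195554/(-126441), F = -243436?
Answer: 62009674469/30780291276 + 2*sqrt(33) ≈ 13.504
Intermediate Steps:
s = 62009674469/30780291276 (s = -113925/(-243436) - 195554/(-126441) = -113925*(-1/243436) - 195554*(-1/126441) = 113925/243436 + 195554/126441 = 62009674469/30780291276 ≈ 2.0146)
P(O) = 2*sqrt(33) (P(O) = sqrt(132) = 2*sqrt(33))
P(-670) + s = 2*sqrt(33) + 62009674469/30780291276 = 62009674469/30780291276 + 2*sqrt(33)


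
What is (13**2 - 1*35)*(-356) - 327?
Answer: -48031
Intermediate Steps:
(13**2 - 1*35)*(-356) - 327 = (169 - 35)*(-356) - 327 = 134*(-356) - 327 = -47704 - 327 = -48031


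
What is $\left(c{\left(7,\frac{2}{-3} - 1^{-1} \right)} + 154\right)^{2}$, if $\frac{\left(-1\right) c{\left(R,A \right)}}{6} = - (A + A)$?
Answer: $17956$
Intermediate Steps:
$c{\left(R,A \right)} = 12 A$ ($c{\left(R,A \right)} = - 6 \left(- (A + A)\right) = - 6 \left(- 2 A\right) = 12 A$)
$\left(c{\left(7,\frac{2}{-3} - 1^{-1} \right)} + 154\right)^{2} = \left(12 \left(\frac{2}{-3} - 1^{-1}\right) + 154\right)^{2} = \left(12 \left(2 \left(- \frac{1}{3}\right) - 1\right) + 154\right)^{2} = \left(12 \left(- \frac{2}{3} - 1\right) + 154\right)^{2} = \left(12 \left(- \frac{5}{3}\right) + 154\right)^{2} = \left(-20 + 154\right)^{2} = 134^{2} = 17956$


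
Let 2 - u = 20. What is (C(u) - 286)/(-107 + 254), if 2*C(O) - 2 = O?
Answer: -2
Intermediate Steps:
u = -18 (u = 2 - 1*20 = 2 - 20 = -18)
C(O) = 1 + O/2
(C(u) - 286)/(-107 + 254) = ((1 + (1/2)*(-18)) - 286)/(-107 + 254) = ((1 - 9) - 286)/147 = (-8 - 286)*(1/147) = -294*1/147 = -2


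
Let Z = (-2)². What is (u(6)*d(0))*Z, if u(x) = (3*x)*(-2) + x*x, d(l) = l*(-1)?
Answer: 0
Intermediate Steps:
d(l) = -l
Z = 4
u(x) = x² - 6*x (u(x) = -6*x + x² = x² - 6*x)
(u(6)*d(0))*Z = ((6*(-6 + 6))*(-1*0))*4 = ((6*0)*0)*4 = (0*0)*4 = 0*4 = 0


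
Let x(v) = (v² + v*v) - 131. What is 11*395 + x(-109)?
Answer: 27976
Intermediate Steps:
x(v) = -131 + 2*v² (x(v) = (v² + v²) - 131 = 2*v² - 131 = -131 + 2*v²)
11*395 + x(-109) = 11*395 + (-131 + 2*(-109)²) = 4345 + (-131 + 2*11881) = 4345 + (-131 + 23762) = 4345 + 23631 = 27976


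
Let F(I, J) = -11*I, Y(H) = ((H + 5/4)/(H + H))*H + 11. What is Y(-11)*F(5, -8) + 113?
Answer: -1791/8 ≈ -223.88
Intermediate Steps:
Y(H) = 93/8 + H/2 (Y(H) = ((H + 5*(¼))/((2*H)))*H + 11 = ((H + 5/4)*(1/(2*H)))*H + 11 = ((5/4 + H)*(1/(2*H)))*H + 11 = ((5/4 + H)/(2*H))*H + 11 = (5/8 + H/2) + 11 = 93/8 + H/2)
Y(-11)*F(5, -8) + 113 = (93/8 + (½)*(-11))*(-11*5) + 113 = (93/8 - 11/2)*(-55) + 113 = (49/8)*(-55) + 113 = -2695/8 + 113 = -1791/8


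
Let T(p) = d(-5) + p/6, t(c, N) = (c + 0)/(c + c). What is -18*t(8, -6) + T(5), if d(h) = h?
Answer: -79/6 ≈ -13.167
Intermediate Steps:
t(c, N) = ½ (t(c, N) = c/((2*c)) = c*(1/(2*c)) = ½)
T(p) = -5 + p/6
-18*t(8, -6) + T(5) = -18*½ + (-5 + (⅙)*5) = -9 + (-5 + ⅚) = -9 - 25/6 = -79/6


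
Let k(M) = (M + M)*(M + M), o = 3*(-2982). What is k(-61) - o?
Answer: 23830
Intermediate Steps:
o = -8946
k(M) = 4*M² (k(M) = (2*M)*(2*M) = 4*M²)
k(-61) - o = 4*(-61)² - 1*(-8946) = 4*3721 + 8946 = 14884 + 8946 = 23830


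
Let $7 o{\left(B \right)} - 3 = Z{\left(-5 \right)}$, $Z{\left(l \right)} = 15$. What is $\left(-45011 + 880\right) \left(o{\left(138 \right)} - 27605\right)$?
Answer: $\frac{8526859427}{7} \approx 1.2181 \cdot 10^{9}$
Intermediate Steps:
$o{\left(B \right)} = \frac{18}{7}$ ($o{\left(B \right)} = \frac{3}{7} + \frac{1}{7} \cdot 15 = \frac{3}{7} + \frac{15}{7} = \frac{18}{7}$)
$\left(-45011 + 880\right) \left(o{\left(138 \right)} - 27605\right) = \left(-45011 + 880\right) \left(\frac{18}{7} - 27605\right) = \left(-44131\right) \left(- \frac{193217}{7}\right) = \frac{8526859427}{7}$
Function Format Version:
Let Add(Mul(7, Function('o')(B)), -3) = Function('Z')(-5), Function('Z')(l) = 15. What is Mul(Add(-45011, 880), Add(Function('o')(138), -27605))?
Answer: Rational(8526859427, 7) ≈ 1.2181e+9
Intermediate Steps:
Function('o')(B) = Rational(18, 7) (Function('o')(B) = Add(Rational(3, 7), Mul(Rational(1, 7), 15)) = Add(Rational(3, 7), Rational(15, 7)) = Rational(18, 7))
Mul(Add(-45011, 880), Add(Function('o')(138), -27605)) = Mul(Add(-45011, 880), Add(Rational(18, 7), -27605)) = Mul(-44131, Rational(-193217, 7)) = Rational(8526859427, 7)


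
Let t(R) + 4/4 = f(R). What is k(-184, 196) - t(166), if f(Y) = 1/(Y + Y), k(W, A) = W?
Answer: -60757/332 ≈ -183.00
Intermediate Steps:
f(Y) = 1/(2*Y)
t(R) = -1 + 1/(2*R)
k(-184, 196) - t(166) = -184 - (1/2 - 1*166)/166 = -184 - (1/2 - 166)/166 = -184 - (-331)/(166*2) = -184 - 1*(-331/332) = -184 + 331/332 = -60757/332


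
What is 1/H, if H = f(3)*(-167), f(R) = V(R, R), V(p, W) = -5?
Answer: 1/835 ≈ 0.0011976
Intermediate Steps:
f(R) = -5
H = 835 (H = -5*(-167) = 835)
1/H = 1/835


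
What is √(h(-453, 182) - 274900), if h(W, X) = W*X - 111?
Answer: I*√357457 ≈ 597.88*I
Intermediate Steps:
h(W, X) = -111 + W*X
√(h(-453, 182) - 274900) = √((-111 - 453*182) - 274900) = √((-111 - 82446) - 274900) = √(-82557 - 274900) = √(-357457) = I*√357457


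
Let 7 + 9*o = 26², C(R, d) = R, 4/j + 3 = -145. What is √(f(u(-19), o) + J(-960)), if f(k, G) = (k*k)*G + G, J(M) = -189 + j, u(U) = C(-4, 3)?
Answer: √13240635/111 ≈ 32.782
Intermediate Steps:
j = -1/37 (j = 4/(-3 - 145) = 4/(-148) = 4*(-1/148) = -1/37 ≈ -0.027027)
u(U) = -4
J(M) = -6994/37 (J(M) = -189 - 1/37 = -6994/37)
o = 223/3 (o = -7/9 + (⅑)*26² = -7/9 + (⅑)*676 = -7/9 + 676/9 = 223/3 ≈ 74.333)
f(k, G) = G + G*k² (f(k, G) = k²*G + G = G*k² + G = G + G*k²)
√(f(u(-19), o) + J(-960)) = √(223*(1 + (-4)²)/3 - 6994/37) = √(223*(1 + 16)/3 - 6994/37) = √((223/3)*17 - 6994/37) = √(3791/3 - 6994/37) = √(119285/111) = √13240635/111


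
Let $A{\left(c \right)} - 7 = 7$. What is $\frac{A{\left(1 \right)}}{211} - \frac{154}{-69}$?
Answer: $\frac{33460}{14559} \approx 2.2982$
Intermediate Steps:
$A{\left(c \right)} = 14$ ($A{\left(c \right)} = 7 + 7 = 14$)
$\frac{A{\left(1 \right)}}{211} - \frac{154}{-69} = \frac{14}{211} - \frac{154}{-69} = 14 \cdot \frac{1}{211} - - \frac{154}{69} = \frac{14}{211} + \frac{154}{69} = \frac{33460}{14559}$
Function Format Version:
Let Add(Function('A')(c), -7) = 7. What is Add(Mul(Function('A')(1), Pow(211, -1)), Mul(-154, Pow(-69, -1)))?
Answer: Rational(33460, 14559) ≈ 2.2982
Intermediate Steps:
Function('A')(c) = 14 (Function('A')(c) = Add(7, 7) = 14)
Add(Mul(Function('A')(1), Pow(211, -1)), Mul(-154, Pow(-69, -1))) = Add(Mul(14, Pow(211, -1)), Mul(-154, Pow(-69, -1))) = Add(Mul(14, Rational(1, 211)), Mul(-154, Rational(-1, 69))) = Add(Rational(14, 211), Rational(154, 69)) = Rational(33460, 14559)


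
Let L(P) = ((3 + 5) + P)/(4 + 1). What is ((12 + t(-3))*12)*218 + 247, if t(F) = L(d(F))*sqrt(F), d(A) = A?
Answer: 31639 + 2616*I*sqrt(3) ≈ 31639.0 + 4531.0*I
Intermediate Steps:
L(P) = 8/5 + P/5 (L(P) = (8 + P)/5 = (8 + P)*(1/5) = 8/5 + P/5)
t(F) = sqrt(F)*(8/5 + F/5) (t(F) = (8/5 + F/5)*sqrt(F) = sqrt(F)*(8/5 + F/5))
((12 + t(-3))*12)*218 + 247 = ((12 + sqrt(-3)*(8 - 3)/5)*12)*218 + 247 = ((12 + (1/5)*(I*sqrt(3))*5)*12)*218 + 247 = ((12 + I*sqrt(3))*12)*218 + 247 = (144 + 12*I*sqrt(3))*218 + 247 = (31392 + 2616*I*sqrt(3)) + 247 = 31639 + 2616*I*sqrt(3)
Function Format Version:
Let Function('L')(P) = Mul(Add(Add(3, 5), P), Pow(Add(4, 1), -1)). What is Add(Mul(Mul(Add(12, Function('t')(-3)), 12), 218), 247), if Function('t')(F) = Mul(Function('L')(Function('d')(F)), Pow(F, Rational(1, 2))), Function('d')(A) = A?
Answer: Add(31639, Mul(2616, I, Pow(3, Rational(1, 2)))) ≈ Add(31639., Mul(4531.0, I))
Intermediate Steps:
Function('L')(P) = Add(Rational(8, 5), Mul(Rational(1, 5), P)) (Function('L')(P) = Mul(Add(8, P), Pow(5, -1)) = Mul(Add(8, P), Rational(1, 5)) = Add(Rational(8, 5), Mul(Rational(1, 5), P)))
Function('t')(F) = Mul(Pow(F, Rational(1, 2)), Add(Rational(8, 5), Mul(Rational(1, 5), F))) (Function('t')(F) = Mul(Add(Rational(8, 5), Mul(Rational(1, 5), F)), Pow(F, Rational(1, 2))) = Mul(Pow(F, Rational(1, 2)), Add(Rational(8, 5), Mul(Rational(1, 5), F))))
Add(Mul(Mul(Add(12, Function('t')(-3)), 12), 218), 247) = Add(Mul(Mul(Add(12, Mul(Rational(1, 5), Pow(-3, Rational(1, 2)), Add(8, -3))), 12), 218), 247) = Add(Mul(Mul(Add(12, Mul(Rational(1, 5), Mul(I, Pow(3, Rational(1, 2))), 5)), 12), 218), 247) = Add(Mul(Mul(Add(12, Mul(I, Pow(3, Rational(1, 2)))), 12), 218), 247) = Add(Mul(Add(144, Mul(12, I, Pow(3, Rational(1, 2)))), 218), 247) = Add(Add(31392, Mul(2616, I, Pow(3, Rational(1, 2)))), 247) = Add(31639, Mul(2616, I, Pow(3, Rational(1, 2))))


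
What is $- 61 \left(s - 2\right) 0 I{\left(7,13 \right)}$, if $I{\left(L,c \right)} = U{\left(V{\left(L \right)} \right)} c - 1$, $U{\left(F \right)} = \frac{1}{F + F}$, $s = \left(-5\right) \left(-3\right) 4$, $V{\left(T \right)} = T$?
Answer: $0$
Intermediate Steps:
$s = 60$ ($s = 15 \cdot 4 = 60$)
$U{\left(F \right)} = \frac{1}{2 F}$
$I{\left(L,c \right)} = -1 + \frac{c}{2 L}$ ($I{\left(L,c \right)} = \frac{1}{2 L} c - 1 = \frac{c}{2 L} - 1 = -1 + \frac{c}{2 L}$)
$- 61 \left(s - 2\right) 0 I{\left(7,13 \right)} = - 61 \left(60 - 2\right) 0 \frac{\frac{1}{2} \cdot 13 - 7}{7} = - 61 \cdot 58 \cdot 0 \frac{\frac{13}{2} - 7}{7} = \left(-61\right) 0 \cdot \frac{1}{7} \left(- \frac{1}{2}\right) = 0 \left(- \frac{1}{14}\right) = 0$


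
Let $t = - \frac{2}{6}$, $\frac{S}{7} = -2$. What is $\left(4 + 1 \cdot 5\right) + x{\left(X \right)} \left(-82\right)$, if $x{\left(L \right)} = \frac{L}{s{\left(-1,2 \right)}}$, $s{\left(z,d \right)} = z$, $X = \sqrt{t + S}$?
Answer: $9 + \frac{82 i \sqrt{129}}{3} \approx 9.0 + 310.45 i$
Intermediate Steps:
$S = -14$ ($S = 7 \left(-2\right) = -14$)
$t = - \frac{1}{3}$ ($t = \left(-2\right) \frac{1}{6} = - \frac{1}{3} \approx -0.33333$)
$X = \frac{i \sqrt{129}}{3}$ ($X = \sqrt{- \frac{1}{3} - 14} = \sqrt{- \frac{43}{3}} = \frac{i \sqrt{129}}{3} \approx 3.7859 i$)
$x{\left(L \right)} = - L$ ($x{\left(L \right)} = \frac{L}{-1} = L \left(-1\right) = - L$)
$\left(4 + 1 \cdot 5\right) + x{\left(X \right)} \left(-82\right) = \left(4 + 1 \cdot 5\right) + - \frac{i \sqrt{129}}{3} \left(-82\right) = \left(4 + 5\right) + - \frac{i \sqrt{129}}{3} \left(-82\right) = 9 + \frac{82 i \sqrt{129}}{3}$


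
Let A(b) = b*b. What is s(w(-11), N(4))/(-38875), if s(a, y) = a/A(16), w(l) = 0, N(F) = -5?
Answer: 0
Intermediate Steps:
A(b) = b²
s(a, y) = a/256 (s(a, y) = a/(16²) = a/256)
s(w(-11), N(4))/(-38875) = ((1/256)*0)/(-38875) = 0*(-1/38875) = 0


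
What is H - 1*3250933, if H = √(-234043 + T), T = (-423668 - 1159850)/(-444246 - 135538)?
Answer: -3250933 + I*√9294957018789/6302 ≈ -3.2509e+6 + 483.78*I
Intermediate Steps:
T = 791759/289892 (T = -1583518/(-579784) = -1583518*(-1/579784) = 791759/289892 ≈ 2.7312)
H = I*√9294957018789/6302 (H = √(-234043 + 791759/289892) = √(-67846401597/289892) = I*√9294957018789/6302 ≈ 483.78*I)
H - 1*3250933 = I*√9294957018789/6302 - 1*3250933 = I*√9294957018789/6302 - 3250933 = -3250933 + I*√9294957018789/6302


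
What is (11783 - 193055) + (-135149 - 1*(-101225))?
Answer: -215196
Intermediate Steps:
(11783 - 193055) + (-135149 - 1*(-101225)) = -181272 + (-135149 + 101225) = -181272 - 33924 = -215196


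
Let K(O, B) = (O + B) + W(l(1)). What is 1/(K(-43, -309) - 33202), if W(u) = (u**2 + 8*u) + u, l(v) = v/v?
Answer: -1/33544 ≈ -2.9812e-5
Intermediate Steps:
l(v) = 1
W(u) = u**2 + 9*u
K(O, B) = 10 + B + O (K(O, B) = (O + B) + 1*(9 + 1) = (B + O) + 1*10 = (B + O) + 10 = 10 + B + O)
1/(K(-43, -309) - 33202) = 1/((10 - 309 - 43) - 33202) = 1/(-342 - 33202) = 1/(-33544) = -1/33544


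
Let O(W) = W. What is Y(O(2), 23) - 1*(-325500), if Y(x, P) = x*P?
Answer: 325546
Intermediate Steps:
Y(x, P) = P*x
Y(O(2), 23) - 1*(-325500) = 23*2 - 1*(-325500) = 46 + 325500 = 325546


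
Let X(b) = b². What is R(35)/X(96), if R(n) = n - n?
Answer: 0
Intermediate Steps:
R(n) = 0
R(35)/X(96) = 0/(96²) = 0/9216 = 0*(1/9216) = 0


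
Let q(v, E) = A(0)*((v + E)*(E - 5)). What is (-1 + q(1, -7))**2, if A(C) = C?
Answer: 1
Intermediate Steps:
q(v, E) = 0 (q(v, E) = 0*((v + E)*(E - 5)) = 0*((E + v)*(-5 + E)) = 0*((-5 + E)*(E + v)) = 0)
(-1 + q(1, -7))**2 = (-1 + 0)**2 = (-1)**2 = 1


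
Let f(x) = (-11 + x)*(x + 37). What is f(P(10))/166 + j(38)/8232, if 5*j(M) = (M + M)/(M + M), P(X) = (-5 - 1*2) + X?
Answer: -6585517/3416280 ≈ -1.9277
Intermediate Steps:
P(X) = -7 + X (P(X) = (-5 - 2) + X = -7 + X)
f(x) = (-11 + x)*(37 + x)
j(M) = ⅕ (j(M) = ((M + M)/(M + M))/5 = ((2*M)/((2*M)))/5 = ((2*M)*(1/(2*M)))/5 = (⅕)*1 = ⅕)
f(P(10))/166 + j(38)/8232 = (-407 + (-7 + 10)² + 26*(-7 + 10))/166 + (⅕)/8232 = (-407 + 3² + 26*3)*(1/166) + (⅕)*(1/8232) = (-407 + 9 + 78)*(1/166) + 1/41160 = -320*1/166 + 1/41160 = -160/83 + 1/41160 = -6585517/3416280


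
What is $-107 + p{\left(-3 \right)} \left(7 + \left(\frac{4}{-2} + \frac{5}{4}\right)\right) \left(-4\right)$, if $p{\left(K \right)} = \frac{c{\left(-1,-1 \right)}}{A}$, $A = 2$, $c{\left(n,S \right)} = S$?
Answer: $- \frac{189}{2} \approx -94.5$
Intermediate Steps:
$p{\left(K \right)} = - \frac{1}{2}$
$-107 + p{\left(-3 \right)} \left(7 + \left(\frac{4}{-2} + \frac{5}{4}\right)\right) \left(-4\right) = -107 - \frac{\left(7 + \left(\frac{4}{-2} + \frac{5}{4}\right)\right) \left(-4\right)}{2} = -107 - \frac{\left(7 + \left(4 \left(- \frac{1}{2}\right) + 5 \cdot \frac{1}{4}\right)\right) \left(-4\right)}{2} = -107 - \frac{\left(7 + \left(-2 + \frac{5}{4}\right)\right) \left(-4\right)}{2} = -107 - \frac{\left(7 - \frac{3}{4}\right) \left(-4\right)}{2} = -107 - \frac{\frac{25}{4} \left(-4\right)}{2} = -107 - - \frac{25}{2} = -107 + \frac{25}{2} = - \frac{189}{2}$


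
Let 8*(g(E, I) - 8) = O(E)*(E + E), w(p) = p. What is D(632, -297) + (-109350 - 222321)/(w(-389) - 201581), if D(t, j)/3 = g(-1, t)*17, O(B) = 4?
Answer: 72434961/201970 ≈ 358.64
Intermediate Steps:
g(E, I) = 8 + E (g(E, I) = 8 + (4*(E + E))/8 = 8 + (4*(2*E))/8 = 8 + (8*E)/8 = 8 + E)
D(t, j) = 357 (D(t, j) = 3*((8 - 1)*17) = 3*(7*17) = 3*119 = 357)
D(632, -297) + (-109350 - 222321)/(w(-389) - 201581) = 357 + (-109350 - 222321)/(-389 - 201581) = 357 - 331671/(-201970) = 357 - 331671*(-1/201970) = 357 + 331671/201970 = 72434961/201970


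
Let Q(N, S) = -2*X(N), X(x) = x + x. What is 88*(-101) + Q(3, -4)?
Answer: -8900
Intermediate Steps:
X(x) = 2*x
Q(N, S) = -4*N
88*(-101) + Q(3, -4) = 88*(-101) - 4*3 = -8888 - 12 = -8900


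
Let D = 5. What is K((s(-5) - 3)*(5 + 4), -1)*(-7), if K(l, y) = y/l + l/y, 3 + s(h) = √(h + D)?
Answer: -20419/54 ≈ -378.13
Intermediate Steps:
s(h) = -3 + √(5 + h) (s(h) = -3 + √(h + 5) = -3 + √(5 + h))
K(l, y) = l/y + y/l
K((s(-5) - 3)*(5 + 4), -1)*(-7) = ((((-3 + √(5 - 5)) - 3)*(5 + 4))/(-1) - 1/(((-3 + √(5 - 5)) - 3)*(5 + 4)))*(-7) = ((((-3 + √0) - 3)*9)*(-1) - 1/(((-3 + √0) - 3)*9))*(-7) = ((((-3 + 0) - 3)*9)*(-1) - 1/(((-3 + 0) - 3)*9))*(-7) = (((-3 - 3)*9)*(-1) - 1/((-3 - 3)*9))*(-7) = (-6*9*(-1) - 1/((-6*9)))*(-7) = (-54*(-1) - 1/(-54))*(-7) = (54 - 1*(-1/54))*(-7) = (54 + 1/54)*(-7) = (2917/54)*(-7) = -20419/54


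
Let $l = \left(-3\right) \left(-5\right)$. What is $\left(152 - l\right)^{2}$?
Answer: $18769$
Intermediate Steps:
$l = 15$
$\left(152 - l\right)^{2} = \left(152 - 15\right)^{2} = 137^{2} = 18769$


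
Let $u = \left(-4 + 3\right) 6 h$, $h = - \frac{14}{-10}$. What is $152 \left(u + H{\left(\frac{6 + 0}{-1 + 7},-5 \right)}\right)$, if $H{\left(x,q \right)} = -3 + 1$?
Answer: $- \frac{7904}{5} \approx -1580.8$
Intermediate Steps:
$h = \frac{7}{5}$ ($h = \left(-14\right) \left(- \frac{1}{10}\right) = \frac{7}{5} \approx 1.4$)
$H{\left(x,q \right)} = -2$
$u = - \frac{42}{5}$ ($u = \left(-4 + 3\right) 6 \cdot \frac{7}{5} = \left(-1\right) 6 \cdot \frac{7}{5} = \left(-6\right) \frac{7}{5} = - \frac{42}{5} \approx -8.4$)
$152 \left(u + H{\left(\frac{6 + 0}{-1 + 7},-5 \right)}\right) = 152 \left(- \frac{42}{5} - 2\right) = 152 \left(- \frac{52}{5}\right) = - \frac{7904}{5}$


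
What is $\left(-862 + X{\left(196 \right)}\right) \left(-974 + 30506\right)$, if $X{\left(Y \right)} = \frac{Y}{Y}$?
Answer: $-25427052$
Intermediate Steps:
$X{\left(Y \right)} = 1$
$\left(-862 + X{\left(196 \right)}\right) \left(-974 + 30506\right) = \left(-862 + 1\right) \left(-974 + 30506\right) = \left(-861\right) 29532 = -25427052$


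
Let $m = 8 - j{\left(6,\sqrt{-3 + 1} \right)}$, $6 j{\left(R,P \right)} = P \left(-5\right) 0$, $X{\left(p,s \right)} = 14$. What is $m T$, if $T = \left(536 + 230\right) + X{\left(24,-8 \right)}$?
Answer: $6240$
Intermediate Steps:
$j{\left(R,P \right)} = 0$ ($j{\left(R,P \right)} = \frac{P \left(-5\right) 0}{6} = \frac{- 5 P 0}{6} = \frac{1}{6} \cdot 0 = 0$)
$m = 8$ ($m = 8 - 0 = 8 + 0 = 8$)
$T = 780$ ($T = \left(536 + 230\right) + 14 = 766 + 14 = 780$)
$m T = 8 \cdot 780 = 6240$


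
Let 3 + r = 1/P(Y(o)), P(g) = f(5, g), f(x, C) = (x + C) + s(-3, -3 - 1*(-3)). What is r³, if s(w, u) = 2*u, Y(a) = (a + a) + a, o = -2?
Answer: -64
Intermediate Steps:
Y(a) = 3*a (Y(a) = 2*a + a = 3*a)
f(x, C) = C + x (f(x, C) = (x + C) + 2*(-3 - 1*(-3)) = (C + x) + 2*(-3 + 3) = (C + x) + 2*0 = (C + x) + 0 = C + x)
P(g) = 5 + g (P(g) = g + 5 = 5 + g)
r = -4 (r = -3 + 1/(5 + 3*(-2)) = -3 + 1/(5 - 6) = -3 + 1/(-1) = -3 - 1 = -4)
r³ = (-4)³ = -64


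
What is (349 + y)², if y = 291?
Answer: 409600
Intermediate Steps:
(349 + y)² = (349 + 291)² = 640² = 409600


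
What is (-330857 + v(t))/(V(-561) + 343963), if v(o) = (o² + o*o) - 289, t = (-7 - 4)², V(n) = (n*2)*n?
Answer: -301864/973405 ≈ -0.31011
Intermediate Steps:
V(n) = 2*n² (V(n) = (2*n)*n = 2*n²)
t = 121 (t = (-11)² = 121)
v(o) = -289 + 2*o² (v(o) = (o² + o²) - 289 = 2*o² - 289 = -289 + 2*o²)
(-330857 + v(t))/(V(-561) + 343963) = (-330857 + (-289 + 2*121²))/(2*(-561)² + 343963) = (-330857 + (-289 + 2*14641))/(2*314721 + 343963) = (-330857 + (-289 + 29282))/(629442 + 343963) = (-330857 + 28993)/973405 = -301864*1/973405 = -301864/973405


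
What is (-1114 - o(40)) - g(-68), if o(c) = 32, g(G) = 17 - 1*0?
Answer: -1163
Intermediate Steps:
g(G) = 17 (g(G) = 17 + 0 = 17)
(-1114 - o(40)) - g(-68) = (-1114 - 1*32) - 1*17 = (-1114 - 32) - 17 = -1146 - 17 = -1163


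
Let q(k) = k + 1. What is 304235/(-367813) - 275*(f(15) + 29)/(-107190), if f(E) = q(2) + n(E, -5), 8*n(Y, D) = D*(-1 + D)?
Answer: -23195910475/31540700376 ≈ -0.73543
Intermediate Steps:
n(Y, D) = D*(-1 + D)/8 (n(Y, D) = (D*(-1 + D))/8 = D*(-1 + D)/8)
q(k) = 1 + k
f(E) = 27/4 (f(E) = (1 + 2) + (1/8)*(-5)*(-1 - 5) = 3 + (1/8)*(-5)*(-6) = 3 + 15/4 = 27/4)
304235/(-367813) - 275*(f(15) + 29)/(-107190) = 304235/(-367813) - 275*(27/4 + 29)/(-107190) = 304235*(-1/367813) - 275*143/4*(-1/107190) = -304235/367813 - 39325/4*(-1/107190) = -304235/367813 + 7865/85752 = -23195910475/31540700376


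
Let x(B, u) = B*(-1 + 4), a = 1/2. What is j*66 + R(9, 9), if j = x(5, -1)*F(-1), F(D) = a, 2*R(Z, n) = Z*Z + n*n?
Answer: 576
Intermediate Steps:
a = ½ ≈ 0.50000
R(Z, n) = Z²/2 + n²/2 (R(Z, n) = (Z*Z + n*n)/2 = (Z² + n²)/2 = Z²/2 + n²/2)
x(B, u) = 3*B (x(B, u) = B*3 = 3*B)
F(D) = ½
j = 15/2 (j = (3*5)*(½) = 15*(½) = 15/2 ≈ 7.5000)
j*66 + R(9, 9) = (15/2)*66 + ((½)*9² + (½)*9²) = 495 + ((½)*81 + (½)*81) = 495 + (81/2 + 81/2) = 495 + 81 = 576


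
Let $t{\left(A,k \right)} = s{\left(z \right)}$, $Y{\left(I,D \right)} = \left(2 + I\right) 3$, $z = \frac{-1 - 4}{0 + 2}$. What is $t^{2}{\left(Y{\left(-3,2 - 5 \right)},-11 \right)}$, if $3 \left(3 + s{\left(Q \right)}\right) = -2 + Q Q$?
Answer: $\frac{361}{144} \approx 2.5069$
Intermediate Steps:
$z = - \frac{5}{2} \approx -2.5$
$Y{\left(I,D \right)} = 6 + 3 I$
$s{\left(Q \right)} = - \frac{11}{3} + \frac{Q^{2}}{3}$ ($s{\left(Q \right)} = -3 + \frac{-2 + Q Q}{3} = -3 + \frac{-2 + Q^{2}}{3} = -3 + \left(- \frac{2}{3} + \frac{Q^{2}}{3}\right) = - \frac{11}{3} + \frac{Q^{2}}{3}$)
$t{\left(A,k \right)} = - \frac{19}{12}$ ($t{\left(A,k \right)} = - \frac{11}{3} + \frac{\left(- \frac{5}{2}\right)^{2}}{3} = - \frac{11}{3} + \frac{1}{3} \cdot \frac{25}{4} = - \frac{11}{3} + \frac{25}{12} = - \frac{19}{12}$)
$t^{2}{\left(Y{\left(-3,2 - 5 \right)},-11 \right)} = \left(- \frac{19}{12}\right)^{2} = \frac{361}{144}$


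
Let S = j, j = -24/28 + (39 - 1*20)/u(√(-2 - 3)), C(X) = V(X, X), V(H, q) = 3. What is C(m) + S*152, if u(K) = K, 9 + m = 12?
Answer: -891/7 - 2888*I*√5/5 ≈ -127.29 - 1291.6*I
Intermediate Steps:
m = 3 (m = -9 + 12 = 3)
C(X) = 3
j = -6/7 - 19*I*√5/5 (j = -24/28 + (39 - 1*20)/(√(-2 - 3)) = -24*1/28 + (39 - 20)/(√(-5)) = -6/7 + 19/((I*√5)) = -6/7 + 19*(-I*√5/5) = -6/7 - 19*I*√5/5 ≈ -0.85714 - 8.4971*I)
S = -6/7 - 19*I*√5/5 ≈ -0.85714 - 8.4971*I
C(m) + S*152 = 3 + (-6/7 - 19*I*√5/5)*152 = 3 + (-912/7 - 2888*I*√5/5) = -891/7 - 2888*I*√5/5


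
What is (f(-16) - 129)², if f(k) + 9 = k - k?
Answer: 19044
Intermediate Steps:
f(k) = -9 (f(k) = -9 + (k - k) = -9 + 0 = -9)
(f(-16) - 129)² = (-9 - 129)² = (-138)² = 19044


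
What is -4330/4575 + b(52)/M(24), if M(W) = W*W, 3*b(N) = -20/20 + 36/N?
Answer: -1621457/1712880 ≈ -0.94663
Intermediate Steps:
b(N) = -1/3 + 12/N (b(N) = (-20/20 + 36/N)/3 = (-20*1/20 + 36/N)/3 = (-1 + 36/N)/3 = -1/3 + 12/N)
M(W) = W**2
-4330/4575 + b(52)/M(24) = -4330/4575 + ((1/3)*(36 - 1*52)/52)/(24**2) = -4330*1/4575 + ((1/3)*(1/52)*(36 - 52))/576 = -866/915 + ((1/3)*(1/52)*(-16))*(1/576) = -866/915 - 4/39*1/576 = -866/915 - 1/5616 = -1621457/1712880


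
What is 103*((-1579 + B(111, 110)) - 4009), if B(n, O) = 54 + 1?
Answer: -569899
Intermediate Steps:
B(n, O) = 55
103*((-1579 + B(111, 110)) - 4009) = 103*((-1579 + 55) - 4009) = 103*(-1524 - 4009) = 103*(-5533) = -569899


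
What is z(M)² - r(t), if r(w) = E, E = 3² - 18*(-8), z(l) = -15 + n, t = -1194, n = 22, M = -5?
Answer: -104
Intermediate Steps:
z(l) = 7 (z(l) = -15 + 22 = 7)
E = 153 (E = 9 + 144 = 153)
r(w) = 153
z(M)² - r(t) = 7² - 1*153 = 49 - 153 = -104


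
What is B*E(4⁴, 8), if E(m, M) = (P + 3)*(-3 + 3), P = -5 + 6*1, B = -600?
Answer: 0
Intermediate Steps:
P = 1 (P = -5 + 6 = 1)
E(m, M) = 0 (E(m, M) = (1 + 3)*(-3 + 3) = 4*0 = 0)
B*E(4⁴, 8) = -600*0 = 0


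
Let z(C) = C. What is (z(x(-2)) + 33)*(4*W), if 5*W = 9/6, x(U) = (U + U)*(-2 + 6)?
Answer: 102/5 ≈ 20.400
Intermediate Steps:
x(U) = 8*U (x(U) = (2*U)*4 = 8*U)
W = 3/10 (W = (9/6)/5 = (9*(⅙))/5 = (⅕)*(3/2) = 3/10 ≈ 0.30000)
(z(x(-2)) + 33)*(4*W) = (8*(-2) + 33)*(4*(3/10)) = (-16 + 33)*(6/5) = 17*(6/5) = 102/5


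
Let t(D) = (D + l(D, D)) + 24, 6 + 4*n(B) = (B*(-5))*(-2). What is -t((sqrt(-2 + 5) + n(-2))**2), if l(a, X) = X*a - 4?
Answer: -41917/16 + 2379*sqrt(3)/2 ≈ -559.54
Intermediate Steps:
n(B) = -3/2 + 5*B/2 (n(B) = -3/2 + ((B*(-5))*(-2))/4 = -3/2 + (-5*B*(-2))/4 = -3/2 + (10*B)/4 = -3/2 + 5*B/2)
l(a, X) = -4 + X*a
t(D) = 20 + D + D**2 (t(D) = (D + (-4 + D*D)) + 24 = (D + (-4 + D**2)) + 24 = (-4 + D + D**2) + 24 = 20 + D + D**2)
-t((sqrt(-2 + 5) + n(-2))**2) = -(20 + (sqrt(-2 + 5) + (-3/2 + (5/2)*(-2)))**2 + ((sqrt(-2 + 5) + (-3/2 + (5/2)*(-2)))**2)**2) = -(20 + (sqrt(3) + (-3/2 - 5))**2 + ((sqrt(3) + (-3/2 - 5))**2)**2) = -(20 + (sqrt(3) - 13/2)**2 + ((sqrt(3) - 13/2)**2)**2) = -(20 + (-13/2 + sqrt(3))**2 + ((-13/2 + sqrt(3))**2)**2) = -(20 + (-13/2 + sqrt(3))**2 + (-13/2 + sqrt(3))**4) = -20 - (-13/2 + sqrt(3))**2 - (-13/2 + sqrt(3))**4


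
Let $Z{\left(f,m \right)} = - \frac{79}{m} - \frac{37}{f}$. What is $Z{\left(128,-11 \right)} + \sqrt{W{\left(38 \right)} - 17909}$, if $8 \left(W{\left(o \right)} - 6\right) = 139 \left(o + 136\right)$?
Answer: $\frac{9705}{1408} + \frac{i \sqrt{59519}}{2} \approx 6.8928 + 121.98 i$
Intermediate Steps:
$W{\left(o \right)} = 2369 + \frac{139 o}{8}$ ($W{\left(o \right)} = 6 + \frac{139 \left(o + 136\right)}{8} = 6 + \frac{139 \left(136 + o\right)}{8} = 6 + \frac{18904 + 139 o}{8} = 6 + \left(2363 + \frac{139 o}{8}\right) = 2369 + \frac{139 o}{8}$)
$Z{\left(128,-11 \right)} + \sqrt{W{\left(38 \right)} - 17909} = \left(- \frac{79}{-11} - \frac{37}{128}\right) + \sqrt{\left(2369 + \frac{139}{8} \cdot 38\right) - 17909} = \left(\left(-79\right) \left(- \frac{1}{11}\right) - \frac{37}{128}\right) + \sqrt{\left(2369 + \frac{2641}{4}\right) - 17909} = \left(\frac{79}{11} - \frac{37}{128}\right) + \sqrt{\frac{12117}{4} - 17909} = \frac{9705}{1408} + \sqrt{- \frac{59519}{4}} = \frac{9705}{1408} + \frac{i \sqrt{59519}}{2}$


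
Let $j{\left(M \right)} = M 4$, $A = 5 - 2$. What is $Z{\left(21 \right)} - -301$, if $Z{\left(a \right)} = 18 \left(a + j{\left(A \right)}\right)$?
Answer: $895$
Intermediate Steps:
$A = 3$ ($A = 5 - 2 = 3$)
$j{\left(M \right)} = 4 M$
$Z{\left(a \right)} = 216 + 18 a$ ($Z{\left(a \right)} = 18 \left(a + 4 \cdot 3\right) = 18 \left(a + 12\right) = 18 \left(12 + a\right) = 216 + 18 a$)
$Z{\left(21 \right)} - -301 = \left(216 + 18 \cdot 21\right) - -301 = \left(216 + 378\right) + 301 = 594 + 301 = 895$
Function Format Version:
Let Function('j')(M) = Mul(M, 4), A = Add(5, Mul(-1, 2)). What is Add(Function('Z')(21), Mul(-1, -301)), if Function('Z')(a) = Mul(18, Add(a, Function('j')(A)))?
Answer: 895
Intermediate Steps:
A = 3 (A = Add(5, -2) = 3)
Function('j')(M) = Mul(4, M)
Function('Z')(a) = Add(216, Mul(18, a)) (Function('Z')(a) = Mul(18, Add(a, Mul(4, 3))) = Mul(18, Add(a, 12)) = Mul(18, Add(12, a)) = Add(216, Mul(18, a)))
Add(Function('Z')(21), Mul(-1, -301)) = Add(Add(216, Mul(18, 21)), Mul(-1, -301)) = Add(Add(216, 378), 301) = Add(594, 301) = 895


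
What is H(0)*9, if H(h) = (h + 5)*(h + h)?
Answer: 0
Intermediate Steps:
H(h) = 2*h*(5 + h) (H(h) = (5 + h)*(2*h) = 2*h*(5 + h))
H(0)*9 = (2*0*(5 + 0))*9 = (2*0*5)*9 = 0*9 = 0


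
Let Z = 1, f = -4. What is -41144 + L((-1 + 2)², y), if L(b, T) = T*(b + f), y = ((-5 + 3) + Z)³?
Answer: -41141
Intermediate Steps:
y = -1 (y = ((-5 + 3) + 1)³ = (-2 + 1)³ = (-1)³ = -1)
L(b, T) = T*(-4 + b) (L(b, T) = T*(b - 4) = T*(-4 + b))
-41144 + L((-1 + 2)², y) = -41144 - (-4 + (-1 + 2)²) = -41144 - (-4 + 1²) = -41144 - (-4 + 1) = -41144 - 1*(-3) = -41144 + 3 = -41141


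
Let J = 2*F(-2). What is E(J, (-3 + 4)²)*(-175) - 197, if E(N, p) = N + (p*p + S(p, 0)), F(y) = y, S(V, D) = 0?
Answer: 328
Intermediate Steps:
J = -4 (J = 2*(-2) = -4)
E(N, p) = N + p² (E(N, p) = N + (p*p + 0) = N + (p² + 0) = N + p²)
E(J, (-3 + 4)²)*(-175) - 197 = (-4 + ((-3 + 4)²)²)*(-175) - 197 = (-4 + (1²)²)*(-175) - 197 = (-4 + 1²)*(-175) - 197 = (-4 + 1)*(-175) - 197 = -3*(-175) - 197 = 525 - 197 = 328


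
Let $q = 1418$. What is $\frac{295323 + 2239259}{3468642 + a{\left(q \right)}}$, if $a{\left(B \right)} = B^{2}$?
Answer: $\frac{1267291}{2739683} \approx 0.46257$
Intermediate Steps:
$\frac{295323 + 2239259}{3468642 + a{\left(q \right)}} = \frac{295323 + 2239259}{3468642 + 1418^{2}} = \frac{2534582}{3468642 + 2010724} = \frac{2534582}{5479366} = 2534582 \cdot \frac{1}{5479366} = \frac{1267291}{2739683}$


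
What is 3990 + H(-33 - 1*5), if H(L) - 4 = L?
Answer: 3956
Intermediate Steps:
H(L) = 4 + L
3990 + H(-33 - 1*5) = 3990 + (4 + (-33 - 1*5)) = 3990 + (4 + (-33 - 5)) = 3990 + (4 - 38) = 3990 - 34 = 3956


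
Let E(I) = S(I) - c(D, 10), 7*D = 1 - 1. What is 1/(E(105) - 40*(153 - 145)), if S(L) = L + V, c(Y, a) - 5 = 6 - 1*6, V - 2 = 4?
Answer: -1/214 ≈ -0.0046729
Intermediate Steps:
D = 0 (D = (1 - 1)/7 = (⅐)*0 = 0)
V = 6 (V = 2 + 4 = 6)
c(Y, a) = 5 (c(Y, a) = 5 + (6 - 1*6) = 5 + (6 - 6) = 5 + 0 = 5)
S(L) = 6 + L (S(L) = L + 6 = 6 + L)
E(I) = 1 + I (E(I) = (6 + I) - 1*5 = (6 + I) - 5 = 1 + I)
1/(E(105) - 40*(153 - 145)) = 1/((1 + 105) - 40*(153 - 145)) = 1/(106 - 40*8) = 1/(106 - 320) = 1/(-214) = -1/214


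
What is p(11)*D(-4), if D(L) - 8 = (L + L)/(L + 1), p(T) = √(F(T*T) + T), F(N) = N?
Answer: 64*√33/3 ≈ 122.55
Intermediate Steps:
p(T) = √(T + T²) (p(T) = √(T*T + T) = √(T² + T) = √(T + T²))
D(L) = 8 + 2*L/(1 + L) (D(L) = 8 + (L + L)/(L + 1) = 8 + (2*L)/(1 + L) = 8 + 2*L/(1 + L))
p(11)*D(-4) = √(11*(1 + 11))*(2*(4 + 5*(-4))/(1 - 4)) = √(11*12)*(2*(4 - 20)/(-3)) = √132*(2*(-⅓)*(-16)) = (2*√33)*(32/3) = 64*√33/3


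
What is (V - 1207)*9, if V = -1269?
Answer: -22284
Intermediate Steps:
(V - 1207)*9 = (-1269 - 1207)*9 = -2476*9 = -22284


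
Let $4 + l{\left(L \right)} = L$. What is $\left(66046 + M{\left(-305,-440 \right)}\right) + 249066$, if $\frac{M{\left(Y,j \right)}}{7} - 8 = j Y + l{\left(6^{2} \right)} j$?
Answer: $1156008$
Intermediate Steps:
$l{\left(L \right)} = -4 + L$
$M{\left(Y,j \right)} = 56 + 224 j + 7 Y j$ ($M{\left(Y,j \right)} = 56 + 7 \left(j Y + \left(-4 + 6^{2}\right) j\right) = 56 + 7 \left(Y j + \left(-4 + 36\right) j\right) = 56 + 7 \left(Y j + 32 j\right) = 56 + 7 \left(32 j + Y j\right) = 56 + \left(224 j + 7 Y j\right) = 56 + 224 j + 7 Y j$)
$\left(66046 + M{\left(-305,-440 \right)}\right) + 249066 = \left(66046 + \left(56 + 224 \left(-440\right) + 7 \left(-305\right) \left(-440\right)\right)\right) + 249066 = \left(66046 + \left(56 - 98560 + 939400\right)\right) + 249066 = \left(66046 + 840896\right) + 249066 = 906942 + 249066 = 1156008$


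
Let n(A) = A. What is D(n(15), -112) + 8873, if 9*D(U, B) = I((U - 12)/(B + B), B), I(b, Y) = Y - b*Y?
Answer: 159487/18 ≈ 8860.4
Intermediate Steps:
I(b, Y) = Y - Y*b
D(U, B) = B*(1 - (-12 + U)/(2*B))/9 (D(U, B) = (B*(1 - (U - 12)/(B + B)))/9 = (B*(1 - (-12 + U)/(2*B)))/9 = B*(1 - (-12 + U)/(2*B))/9)
D(n(15), -112) + 8873 = (2/3 - 1/18*15 + (1/9)*(-112)) + 8873 = (2/3 - 5/6 - 112/9) + 8873 = -227/18 + 8873 = 159487/18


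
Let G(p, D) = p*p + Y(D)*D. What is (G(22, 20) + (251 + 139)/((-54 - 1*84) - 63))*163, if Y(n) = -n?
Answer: 896174/67 ≈ 13376.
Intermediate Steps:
G(p, D) = p² - D² (G(p, D) = p*p + (-D)*D = p² - D²)
(G(22, 20) + (251 + 139)/((-54 - 1*84) - 63))*163 = ((22² - 1*20²) + (251 + 139)/((-54 - 1*84) - 63))*163 = ((484 - 1*400) + 390/((-54 - 84) - 63))*163 = ((484 - 400) + 390/(-138 - 63))*163 = (84 + 390/(-201))*163 = (84 + 390*(-1/201))*163 = (84 - 130/67)*163 = (5498/67)*163 = 896174/67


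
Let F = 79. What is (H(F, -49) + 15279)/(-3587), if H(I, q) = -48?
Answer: -15231/3587 ≈ -4.2462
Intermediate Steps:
(H(F, -49) + 15279)/(-3587) = (-48 + 15279)/(-3587) = 15231*(-1/3587) = -15231/3587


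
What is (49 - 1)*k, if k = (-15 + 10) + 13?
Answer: 384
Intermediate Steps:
k = 8 (k = -5 + 13 = 8)
(49 - 1)*k = (49 - 1)*8 = 48*8 = 384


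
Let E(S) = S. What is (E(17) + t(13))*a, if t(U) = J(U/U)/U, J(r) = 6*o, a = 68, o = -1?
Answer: 14620/13 ≈ 1124.6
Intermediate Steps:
J(r) = -6 (J(r) = 6*(-1) = -6)
t(U) = -6/U
(E(17) + t(13))*a = (17 - 6/13)*68 = (215/13)*68 = 14620/13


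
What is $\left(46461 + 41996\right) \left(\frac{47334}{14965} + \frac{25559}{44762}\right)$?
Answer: $\frac{221253508492951}{669863330} \approx 3.303 \cdot 10^{5}$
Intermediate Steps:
$\left(46461 + 41996\right) \left(\frac{47334}{14965} + \frac{25559}{44762}\right) = 88457 \left(47334 \cdot \frac{1}{14965} + 25559 \cdot \frac{1}{44762}\right) = 88457 \left(\frac{47334}{14965} + \frac{25559}{44762}\right) = 88457 \cdot \frac{2501254943}{669863330} = \frac{221253508492951}{669863330}$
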